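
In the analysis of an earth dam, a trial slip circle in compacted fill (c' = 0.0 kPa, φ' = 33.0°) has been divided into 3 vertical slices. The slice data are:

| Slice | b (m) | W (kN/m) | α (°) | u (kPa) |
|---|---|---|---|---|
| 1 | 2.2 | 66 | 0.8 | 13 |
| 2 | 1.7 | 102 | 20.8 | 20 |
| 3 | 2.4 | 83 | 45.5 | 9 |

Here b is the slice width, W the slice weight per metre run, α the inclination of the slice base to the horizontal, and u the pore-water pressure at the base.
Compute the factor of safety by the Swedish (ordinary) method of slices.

FS = 0.83

Ordinary method of slices: FS = Σ[c'·Δl_i + (W_i cosα_i − u_i·Δl_i)·tanφ'] / Σ W_i sinα_i, with Δl_i = b_i / cosα_i.
Slice 1: Δl = 2.2/cos0.8° = 2.200 m; N'_1 = 66·cos0.8° − 13·2.200 = 37.4; c'Δl = 0.00; W sinα = 0.9
Slice 2: Δl = 1.7/cos20.8° = 1.819 m; N'_2 = 102·cos20.8° − 20·1.819 = 59.0; c'Δl = 0.00; W sinα = 36.2
Slice 3: Δl = 2.4/cos45.5° = 3.424 m; N'_3 = 83·cos45.5° − 9·3.424 = 27.4; c'Δl = 0.00; W sinα = 59.2
Σc'Δl = 0.0 kN/m; ΣN' = 123.7 kN/m; ΣW sinα = 96.3 kN/m
Resisting = 0.0 + 123.7·tan33.0° = 0.0 + 80.4 = 80.4 kN/m
FS = 80.4 / 96.3 = 0.834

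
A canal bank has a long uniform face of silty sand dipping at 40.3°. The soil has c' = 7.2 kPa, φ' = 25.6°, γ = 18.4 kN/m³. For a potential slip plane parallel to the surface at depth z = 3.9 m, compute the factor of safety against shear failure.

For an infinite slope with a slip plane parallel to the surface (no pore pressure): FS = [c' + γz cos²β tanφ'] / [γz sinβ cosβ].
γz = 18.4·3.9 = 71.76 kN/m²
Numerator = 7.2 + 71.76·cos²40.3°·tan25.6° = 7.2 + 71.76·0.5817·0.4791 = 27.199 kPa
Denominator = 71.76·sin40.3°·cos40.3° = 71.76·0.6468·0.7627 = 35.398 kPa
FS = 27.199 / 35.398 = 0.768

FS = 0.77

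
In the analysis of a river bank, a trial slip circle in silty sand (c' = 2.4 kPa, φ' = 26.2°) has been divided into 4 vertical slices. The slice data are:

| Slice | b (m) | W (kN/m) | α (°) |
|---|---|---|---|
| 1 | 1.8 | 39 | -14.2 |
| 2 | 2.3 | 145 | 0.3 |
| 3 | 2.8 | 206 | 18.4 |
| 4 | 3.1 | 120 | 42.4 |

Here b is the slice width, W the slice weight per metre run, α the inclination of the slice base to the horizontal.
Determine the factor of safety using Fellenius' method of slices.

Ordinary method of slices: FS = Σ[c'·Δl_i + (W_i cosα_i)·tanφ'] / Σ W_i sinα_i, with Δl_i = b_i / cosα_i.
Slice 1: Δl = 1.8/cos(-14.2°) = 1.857 m; N'_1 = 39·cos(-14.2°) = 37.8; c'Δl = 4.46; W sinα = -9.6
Slice 2: Δl = 2.3/cos0.3° = 2.300 m; N'_2 = 145·cos0.3° = 145.0; c'Δl = 5.52; W sinα = 0.8
Slice 3: Δl = 2.8/cos18.4° = 2.951 m; N'_3 = 206·cos18.4° = 195.5; c'Δl = 7.08; W sinα = 65.0
Slice 4: Δl = 3.1/cos42.4° = 4.198 m; N'_4 = 120·cos42.4° = 88.6; c'Δl = 10.08; W sinα = 80.9
Σc'Δl = 27.1 kN/m; ΣN' = 466.9 kN/m; ΣW sinα = 137.1 kN/m
Resisting = 27.1 + 466.9·tan26.2° = 27.1 + 229.7 = 256.9 kN/m
FS = 256.9 / 137.1 = 1.873

FS = 1.87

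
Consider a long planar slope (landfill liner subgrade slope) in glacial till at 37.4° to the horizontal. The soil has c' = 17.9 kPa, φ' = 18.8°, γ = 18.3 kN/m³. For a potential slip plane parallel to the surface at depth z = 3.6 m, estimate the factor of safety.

FS = 1.01

For an infinite slope with a slip plane parallel to the surface (no pore pressure): FS = [c' + γz cos²β tanφ'] / [γz sinβ cosβ].
γz = 18.3·3.6 = 65.88 kN/m²
Numerator = 17.9 + 65.88·cos²37.4°·tan18.8° = 17.9 + 65.88·0.6311·0.3404 = 32.054 kPa
Denominator = 65.88·sin37.4°·cos37.4° = 65.88·0.6074·0.7944 = 31.788 kPa
FS = 32.054 / 31.788 = 1.008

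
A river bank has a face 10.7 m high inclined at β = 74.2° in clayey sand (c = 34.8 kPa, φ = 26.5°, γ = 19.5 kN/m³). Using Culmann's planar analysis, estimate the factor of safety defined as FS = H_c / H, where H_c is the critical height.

H_c = (4c/γ) · sinβ cosφ / [1 − cos(β − φ)]
    = (4·34.8/19.5) · sin74.2°·cos26.5° / [1 − cos47.7°]
    = 7.138 · 0.8611 / 0.3270 = 18.80 m
FS = H_c / H = 18.80 / 10.7 = 1.757

FS = 1.76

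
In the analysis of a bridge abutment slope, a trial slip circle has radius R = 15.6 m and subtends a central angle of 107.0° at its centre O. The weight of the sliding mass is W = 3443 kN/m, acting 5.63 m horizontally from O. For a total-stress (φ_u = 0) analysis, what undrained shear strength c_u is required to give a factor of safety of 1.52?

FS = c_u·L_a·R / (W·d), so c_u = FS·W·d / (L_a·R).
Arc length L_a = R·θ = 15.6·(107.0°·π/180) = 15.6·1.8675 = 29.13 m
c_u = 1.52·3443·5.63 / (29.13·15.6) = 29463.8 / 454.48 = 64.83 kPa

c_u = 64.8 kPa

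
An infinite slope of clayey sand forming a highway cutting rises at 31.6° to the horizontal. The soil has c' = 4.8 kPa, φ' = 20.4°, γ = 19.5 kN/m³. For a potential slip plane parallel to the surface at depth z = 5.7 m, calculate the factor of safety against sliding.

For an infinite slope with a slip plane parallel to the surface (no pore pressure): FS = [c' + γz cos²β tanφ'] / [γz sinβ cosβ].
γz = 19.5·5.7 = 111.15 kN/m²
Numerator = 4.8 + 111.15·cos²31.6°·tan20.4° = 4.8 + 111.15·0.7254·0.3719 = 34.787 kPa
Denominator = 111.15·sin31.6°·cos31.6° = 111.15·0.5240·0.8517 = 49.605 kPa
FS = 34.787 / 49.605 = 0.701

FS = 0.70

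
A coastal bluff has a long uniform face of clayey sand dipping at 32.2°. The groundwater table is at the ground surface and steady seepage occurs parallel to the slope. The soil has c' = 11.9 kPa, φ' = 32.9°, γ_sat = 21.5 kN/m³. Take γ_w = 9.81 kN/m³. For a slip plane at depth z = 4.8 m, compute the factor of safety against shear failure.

FS = 0.81

With seepage parallel to the slope and the water table at the surface, the effective normal stress on the slip plane uses the buoyant unit weight γ' = γ_sat − γ_w while the driving shear stress uses γ_sat:
FS = [c' + γ' z cos²β tanφ'] / [γ_sat z sinβ cosβ]
γ' = 21.5 − 9.81 = 11.69 kN/m³
Numerator = 11.9 + 11.69·4.8·cos²32.2°·tan32.9° = 11.9 + 11.69·4.8·0.7160·0.6469 = 37.893 kPa
Denominator = 21.5·4.8·sin32.2°·cos32.2° = 21.5·4.8·0.5329·0.8462 = 46.535 kPa
FS = 37.893 / 46.535 = 0.814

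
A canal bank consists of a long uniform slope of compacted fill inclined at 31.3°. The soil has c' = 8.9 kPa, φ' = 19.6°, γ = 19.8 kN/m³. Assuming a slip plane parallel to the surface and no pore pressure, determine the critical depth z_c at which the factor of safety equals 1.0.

Setting FS = 1.00 in FS = [c' + γz cos²β tanφ'] / [γz sinβ cosβ] and solving for z:
z = c' / [γ cosβ (FS·sinβ − cosβ·tanφ')]
  = 8.9 / [19.8·cos31.3°·(1.00·sin31.3° − cos31.3°·tan19.6°)]
  = 8.9 / [19.8·0.8545·(1.00·0.5195 − 0.8545·0.3561)]
  = 8.9 / 3.6418 = 2.444 m

z_c = 2.44 m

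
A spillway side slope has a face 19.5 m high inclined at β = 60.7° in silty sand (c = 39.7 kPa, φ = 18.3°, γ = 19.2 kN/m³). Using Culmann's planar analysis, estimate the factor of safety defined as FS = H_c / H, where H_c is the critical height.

H_c = (4c/γ) · sinβ cosφ / [1 − cos(β − φ)]
    = (4·39.7/19.2) · sin60.7°·cos18.3° / [1 − cos42.4°]
    = 8.271 · 0.8280 / 0.2615 = 26.18 m
FS = H_c / H = 26.18 / 19.5 = 1.343

FS = 1.34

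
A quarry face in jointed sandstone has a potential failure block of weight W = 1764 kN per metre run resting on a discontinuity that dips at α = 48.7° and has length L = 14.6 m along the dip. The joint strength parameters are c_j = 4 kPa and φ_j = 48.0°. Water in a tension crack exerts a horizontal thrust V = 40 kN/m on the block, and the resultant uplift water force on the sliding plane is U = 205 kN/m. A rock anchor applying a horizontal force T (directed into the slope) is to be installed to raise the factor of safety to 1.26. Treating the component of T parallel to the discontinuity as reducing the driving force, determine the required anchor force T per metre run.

T = 368 kN/m

Resolving forces along and normal to the sliding plane, with the horizontal anchor force T adding T·sinα to the effective normal force and T·cosα acting up the plane against the driving force:
FS = [c_jL + (W cosα − U − V sinα + T sinα) tanφ_j] / [W sinα + V cosα − T cosα]
Without the anchor: N' = 929.2 kN/m, driving T_d = 1351.6 kN/m, resisting R = 4·14.6 + 929.2·tan48.0° = 1090.4 kN/m, FS = 0.81.
Setting FS = 1.26 and solving for T:
1.26·(1351.6 − T cos48.7°) = 1090.4 + T sin48.7°·tan48.0°
T·(sin48.7°·tan48.0° + 1.26·cos48.7°) = 1.26·1351.6 − 1090.4
T·(0.7513·1.1106 + 1.26·0.6600) = 1703.1 − 1090.4 = 612.7
T·1.6660 = 612.7
T = 367.8 kN/m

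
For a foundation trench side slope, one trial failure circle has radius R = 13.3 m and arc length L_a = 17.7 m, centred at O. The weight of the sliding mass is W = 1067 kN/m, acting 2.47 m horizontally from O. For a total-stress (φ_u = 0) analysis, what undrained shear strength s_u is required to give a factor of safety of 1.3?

s_u = 14.6 kPa

FS = s_u·L_a·R / (W·d), so s_u = FS·W·d / (L_a·R).
s_u = 1.3·1067·2.47 / (17.70·13.3) = 3426.1 / 235.41 = 14.55 kPa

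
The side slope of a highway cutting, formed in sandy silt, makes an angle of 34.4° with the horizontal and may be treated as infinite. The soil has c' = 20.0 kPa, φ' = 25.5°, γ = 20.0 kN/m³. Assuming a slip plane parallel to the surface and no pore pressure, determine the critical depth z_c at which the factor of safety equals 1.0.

z_c = 7.07 m

Setting FS = 1.00 in FS = [c' + γz cos²β tanφ'] / [γz sinβ cosβ] and solving for z:
z = c' / [γ cosβ (FS·sinβ − cosβ·tanφ')]
  = 20.0 / [20.0·cos34.4°·(1.00·sin34.4° − cos34.4°·tan25.5°)]
  = 20.0 / [20.0·0.8251·(1.00·0.5650 − 0.8251·0.4770)]
  = 20.0 / 2.8286 = 7.071 m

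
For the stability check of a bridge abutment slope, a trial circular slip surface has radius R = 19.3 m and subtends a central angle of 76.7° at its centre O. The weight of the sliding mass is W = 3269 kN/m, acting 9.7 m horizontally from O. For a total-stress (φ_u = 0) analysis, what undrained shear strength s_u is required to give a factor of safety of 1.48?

s_u = 94.1 kPa

FS = s_u·L_a·R / (W·d), so s_u = FS·W·d / (L_a·R).
Arc length L_a = R·θ = 19.3·(76.7°·π/180) = 19.3·1.3387 = 25.84 m
s_u = 1.48·3269·9.7 / (25.84·19.3) = 46929.8 / 498.64 = 94.12 kPa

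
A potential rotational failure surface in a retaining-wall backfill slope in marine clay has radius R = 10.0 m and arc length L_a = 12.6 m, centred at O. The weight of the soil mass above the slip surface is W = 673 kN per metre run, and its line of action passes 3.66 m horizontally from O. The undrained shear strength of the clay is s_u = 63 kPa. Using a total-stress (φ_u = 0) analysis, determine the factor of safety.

FS = 3.22

Taking moments about the centre O, the resisting moment is provided by the undrained shear strength acting along the arc:
M_R = s_u·L_a·R = 63·12.60·10.0 = 7938.0 kN·m/m
M_D = W·d = 673·3.66 = 2463.2 kN·m/m
FS = M_R / M_D = 7938.0 / 2463.2 = 3.223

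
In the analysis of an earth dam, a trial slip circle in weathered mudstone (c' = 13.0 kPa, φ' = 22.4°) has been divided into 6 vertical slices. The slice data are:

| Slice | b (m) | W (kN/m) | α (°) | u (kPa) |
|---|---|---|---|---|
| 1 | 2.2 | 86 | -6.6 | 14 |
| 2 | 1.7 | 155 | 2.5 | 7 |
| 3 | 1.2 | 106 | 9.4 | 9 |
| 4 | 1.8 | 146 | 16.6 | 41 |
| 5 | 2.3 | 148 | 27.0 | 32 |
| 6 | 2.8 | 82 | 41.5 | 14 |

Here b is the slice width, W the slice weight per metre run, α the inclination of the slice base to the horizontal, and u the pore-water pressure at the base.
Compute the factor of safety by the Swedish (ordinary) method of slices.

FS = 1.93

Ordinary method of slices: FS = Σ[c'·Δl_i + (W_i cosα_i − u_i·Δl_i)·tanφ'] / Σ W_i sinα_i, with Δl_i = b_i / cosα_i.
Slice 1: Δl = 2.2/cos(-6.6°) = 2.215 m; N'_1 = 86·cos(-6.6°) − 14·2.215 = 54.4; c'Δl = 28.79; W sinα = -9.9
Slice 2: Δl = 1.7/cos2.5° = 1.702 m; N'_2 = 155·cos2.5° − 7·1.702 = 142.9; c'Δl = 22.12; W sinα = 6.8
Slice 3: Δl = 1.2/cos9.4° = 1.216 m; N'_3 = 106·cos9.4° − 9·1.216 = 93.6; c'Δl = 15.81; W sinα = 17.3
Slice 4: Δl = 1.8/cos16.6° = 1.878 m; N'_4 = 146·cos16.6° − 41·1.878 = 62.9; c'Δl = 24.42; W sinα = 41.7
Slice 5: Δl = 2.3/cos27.0° = 2.581 m; N'_5 = 148·cos27.0° − 32·2.581 = 49.3; c'Δl = 33.56; W sinα = 67.2
Slice 6: Δl = 2.8/cos41.5° = 3.739 m; N'_6 = 82·cos41.5° − 14·3.739 = 9.1; c'Δl = 48.60; W sinα = 54.3
Σc'Δl = 173.3 kN/m; ΣN' = 412.2 kN/m; ΣW sinα = 177.4 kN/m
Resisting = 173.3 + 412.2·tan22.4° = 173.3 + 169.9 = 343.2 kN/m
FS = 343.2 / 177.4 = 1.934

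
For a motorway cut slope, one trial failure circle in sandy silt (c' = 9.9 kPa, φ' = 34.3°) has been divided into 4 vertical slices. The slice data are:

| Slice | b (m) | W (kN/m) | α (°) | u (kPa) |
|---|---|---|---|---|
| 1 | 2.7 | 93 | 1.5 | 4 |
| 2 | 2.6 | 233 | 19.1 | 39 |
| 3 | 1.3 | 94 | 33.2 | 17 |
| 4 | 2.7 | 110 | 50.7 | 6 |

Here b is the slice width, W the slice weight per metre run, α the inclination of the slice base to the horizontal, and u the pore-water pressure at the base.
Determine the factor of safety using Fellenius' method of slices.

Ordinary method of slices: FS = Σ[c'·Δl_i + (W_i cosα_i − u_i·Δl_i)·tanφ'] / Σ W_i sinα_i, with Δl_i = b_i / cosα_i.
Slice 1: Δl = 2.7/cos1.5° = 2.701 m; N'_1 = 93·cos1.5° − 4·2.701 = 82.2; c'Δl = 26.74; W sinα = 2.4
Slice 2: Δl = 2.6/cos19.1° = 2.751 m; N'_2 = 233·cos19.1° − 39·2.751 = 112.9; c'Δl = 27.24; W sinα = 76.2
Slice 3: Δl = 1.3/cos33.2° = 1.554 m; N'_3 = 94·cos33.2° − 17·1.554 = 52.2; c'Δl = 15.38; W sinα = 51.5
Slice 4: Δl = 2.7/cos50.7° = 4.263 m; N'_4 = 110·cos50.7° − 6·4.263 = 44.1; c'Δl = 42.20; W sinα = 85.1
Σc'Δl = 111.6 kN/m; ΣN' = 291.4 kN/m; ΣW sinα = 215.3 kN/m
Resisting = 111.6 + 291.4·tan34.3° = 111.6 + 198.8 = 310.3 kN/m
FS = 310.3 / 215.3 = 1.442

FS = 1.44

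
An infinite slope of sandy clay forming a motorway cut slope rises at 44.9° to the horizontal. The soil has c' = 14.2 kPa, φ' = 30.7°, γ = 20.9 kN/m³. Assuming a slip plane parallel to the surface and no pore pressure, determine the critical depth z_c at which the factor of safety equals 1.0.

z_c = 3.36 m

Setting FS = 1.00 in FS = [c' + γz cos²β tanφ'] / [γz sinβ cosβ] and solving for z:
z = c' / [γ cosβ (FS·sinβ − cosβ·tanφ')]
  = 14.2 / [20.9·cos44.9°·(1.00·sin44.9° − cos44.9°·tan30.7°)]
  = 14.2 / [20.9·0.7083·(1.00·0.7059 − 0.7083·0.5938)]
  = 14.2 / 4.2235 = 3.362 m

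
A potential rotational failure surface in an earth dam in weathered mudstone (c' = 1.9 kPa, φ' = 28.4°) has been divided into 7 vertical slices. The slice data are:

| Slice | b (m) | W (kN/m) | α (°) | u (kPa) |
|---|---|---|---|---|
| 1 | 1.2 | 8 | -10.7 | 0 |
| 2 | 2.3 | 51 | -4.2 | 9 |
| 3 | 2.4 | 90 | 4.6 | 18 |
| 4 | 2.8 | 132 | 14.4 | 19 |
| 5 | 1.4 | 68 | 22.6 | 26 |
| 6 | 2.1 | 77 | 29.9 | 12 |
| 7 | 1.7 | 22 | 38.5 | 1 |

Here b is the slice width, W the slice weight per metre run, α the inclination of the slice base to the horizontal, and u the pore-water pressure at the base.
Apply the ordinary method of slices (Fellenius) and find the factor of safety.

FS = 1.37

Ordinary method of slices: FS = Σ[c'·Δl_i + (W_i cosα_i − u_i·Δl_i)·tanφ'] / Σ W_i sinα_i, with Δl_i = b_i / cosα_i.
Slice 1: Δl = 1.2/cos(-10.7°) = 1.221 m; N'_1 = 8·cos(-10.7°) − 0·1.221 = 7.9; c'Δl = 2.32; W sinα = -1.5
Slice 2: Δl = 2.3/cos(-4.2°) = 2.306 m; N'_2 = 51·cos(-4.2°) − 9·2.306 = 30.1; c'Δl = 4.38; W sinα = -3.7
Slice 3: Δl = 2.4/cos4.6° = 2.408 m; N'_3 = 90·cos4.6° − 18·2.408 = 46.4; c'Δl = 4.57; W sinα = 7.2
Slice 4: Δl = 2.8/cos14.4° = 2.891 m; N'_4 = 132·cos14.4° − 19·2.891 = 72.9; c'Δl = 5.49; W sinα = 32.8
Slice 5: Δl = 1.4/cos22.6° = 1.516 m; N'_5 = 68·cos22.6° − 26·1.516 = 23.4; c'Δl = 2.88; W sinα = 26.1
Slice 6: Δl = 2.1/cos29.9° = 2.422 m; N'_6 = 77·cos29.9° − 12·2.422 = 37.7; c'Δl = 4.60; W sinα = 38.4
Slice 7: Δl = 1.7/cos38.5° = 2.172 m; N'_7 = 22·cos38.5° − 1·2.172 = 15.0; c'Δl = 4.13; W sinα = 13.7
Σc'Δl = 28.4 kN/m; ΣN' = 233.3 kN/m; ΣW sinα = 113.0 kN/m
Resisting = 28.4 + 233.3·tan28.4° = 28.4 + 126.2 = 154.5 kN/m
FS = 154.5 / 113.0 = 1.367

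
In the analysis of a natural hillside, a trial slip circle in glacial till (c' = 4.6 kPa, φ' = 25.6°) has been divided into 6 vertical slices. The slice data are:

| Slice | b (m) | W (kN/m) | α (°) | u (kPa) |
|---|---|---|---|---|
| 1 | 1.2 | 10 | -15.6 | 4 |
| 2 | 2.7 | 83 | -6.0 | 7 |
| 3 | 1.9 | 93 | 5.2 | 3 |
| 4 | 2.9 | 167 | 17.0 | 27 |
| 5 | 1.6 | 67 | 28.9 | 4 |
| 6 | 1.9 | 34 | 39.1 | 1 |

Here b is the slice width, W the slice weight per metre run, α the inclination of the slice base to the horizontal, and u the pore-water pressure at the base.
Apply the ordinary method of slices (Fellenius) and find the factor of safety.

Ordinary method of slices: FS = Σ[c'·Δl_i + (W_i cosα_i − u_i·Δl_i)·tanφ'] / Σ W_i sinα_i, with Δl_i = b_i / cosα_i.
Slice 1: Δl = 1.2/cos(-15.6°) = 1.246 m; N'_1 = 10·cos(-15.6°) − 4·1.246 = 4.6; c'Δl = 5.73; W sinα = -2.7
Slice 2: Δl = 2.7/cos(-6.0°) = 2.715 m; N'_2 = 83·cos(-6.0°) − 7·2.715 = 63.5; c'Δl = 12.49; W sinα = -8.7
Slice 3: Δl = 1.9/cos5.2° = 1.908 m; N'_3 = 93·cos5.2° − 3·1.908 = 86.9; c'Δl = 8.78; W sinα = 8.4
Slice 4: Δl = 2.9/cos17.0° = 3.033 m; N'_4 = 167·cos17.0° − 27·3.033 = 77.8; c'Δl = 13.95; W sinα = 48.8
Slice 5: Δl = 1.6/cos28.9° = 1.828 m; N'_5 = 67·cos28.9° − 4·1.828 = 51.3; c'Δl = 8.41; W sinα = 32.4
Slice 6: Δl = 1.9/cos39.1° = 2.448 m; N'_6 = 34·cos39.1° − 1·2.448 = 23.9; c'Δl = 11.26; W sinα = 21.4
Σc'Δl = 60.6 kN/m; ΣN' = 308.2 kN/m; ΣW sinα = 99.7 kN/m
Resisting = 60.6 + 308.2·tan25.6° = 60.6 + 147.7 = 208.3 kN/m
FS = 208.3 / 99.7 = 2.089

FS = 2.09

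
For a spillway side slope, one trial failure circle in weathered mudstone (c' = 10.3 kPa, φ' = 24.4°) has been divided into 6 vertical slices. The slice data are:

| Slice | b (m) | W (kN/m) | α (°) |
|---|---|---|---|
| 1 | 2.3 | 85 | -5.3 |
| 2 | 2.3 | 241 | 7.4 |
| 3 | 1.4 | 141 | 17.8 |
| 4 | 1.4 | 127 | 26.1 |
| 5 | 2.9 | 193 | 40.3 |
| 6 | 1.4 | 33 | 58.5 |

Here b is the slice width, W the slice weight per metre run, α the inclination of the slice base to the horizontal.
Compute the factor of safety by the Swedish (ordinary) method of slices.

FS = 1.74

Ordinary method of slices: FS = Σ[c'·Δl_i + (W_i cosα_i)·tanφ'] / Σ W_i sinα_i, with Δl_i = b_i / cosα_i.
Slice 1: Δl = 2.3/cos(-5.3°) = 2.310 m; N'_1 = 85·cos(-5.3°) = 84.6; c'Δl = 23.79; W sinα = -7.9
Slice 2: Δl = 2.3/cos7.4° = 2.319 m; N'_2 = 241·cos7.4° = 239.0; c'Δl = 23.89; W sinα = 31.0
Slice 3: Δl = 1.4/cos17.8° = 1.470 m; N'_3 = 141·cos17.8° = 134.3; c'Δl = 15.15; W sinα = 43.1
Slice 4: Δl = 1.4/cos26.1° = 1.559 m; N'_4 = 127·cos26.1° = 114.0; c'Δl = 16.06; W sinα = 55.9
Slice 5: Δl = 2.9/cos40.3° = 3.802 m; N'_5 = 193·cos40.3° = 147.2; c'Δl = 39.17; W sinα = 124.8
Slice 6: Δl = 1.4/cos58.5° = 2.679 m; N'_6 = 33·cos58.5° = 17.2; c'Δl = 27.60; W sinα = 28.1
Σc'Δl = 145.6 kN/m; ΣN' = 736.4 kN/m; ΣW sinα = 275.1 kN/m
Resisting = 145.6 + 736.4·tan24.4° = 145.6 + 334.0 = 479.7 kN/m
FS = 479.7 / 275.1 = 1.743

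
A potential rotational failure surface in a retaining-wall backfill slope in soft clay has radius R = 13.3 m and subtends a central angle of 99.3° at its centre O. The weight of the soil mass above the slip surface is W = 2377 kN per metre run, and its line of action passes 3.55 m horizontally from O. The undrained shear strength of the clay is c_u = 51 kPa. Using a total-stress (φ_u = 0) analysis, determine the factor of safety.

Taking moments about the centre O, the resisting moment is provided by the undrained shear strength acting along the arc:
Arc length L_a = R·θ = 13.3·(99.3°·π/180) = 13.3·1.7331 = 23.05 m
M_R = c_u·L_a·R = 51·23.05·13.3 = 15635.1 kN·m/m
M_D = W·d = 2377·3.55 = 8438.4 kN·m/m
FS = M_R / M_D = 15635.1 / 8438.4 = 1.853

FS = 1.85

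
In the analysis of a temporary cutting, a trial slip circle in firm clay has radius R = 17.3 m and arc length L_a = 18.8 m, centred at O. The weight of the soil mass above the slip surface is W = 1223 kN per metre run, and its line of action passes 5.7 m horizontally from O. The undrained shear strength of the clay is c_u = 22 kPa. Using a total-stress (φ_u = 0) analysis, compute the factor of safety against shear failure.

FS = 1.03

Taking moments about the centre O, the resisting moment is provided by the undrained shear strength acting along the arc:
M_R = c_u·L_a·R = 22·18.80·17.3 = 7155.3 kN·m/m
M_D = W·d = 1223·5.7 = 6971.1 kN·m/m
FS = M_R / M_D = 7155.3 / 6971.1 = 1.026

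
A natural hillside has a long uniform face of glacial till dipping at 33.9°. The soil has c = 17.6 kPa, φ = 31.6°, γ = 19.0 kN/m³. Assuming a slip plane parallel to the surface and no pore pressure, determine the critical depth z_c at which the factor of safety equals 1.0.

Setting FS = 1.00 in FS = [c + γz cos²β tanφ] / [γz sinβ cosβ] and solving for z:
z = c / [γ cosβ (FS·sinβ − cosβ·tanφ)]
  = 17.6 / [19.0·cos33.9°·(1.00·sin33.9° − cos33.9°·tan31.6°)]
  = 17.6 / [19.0·0.8300·(1.00·0.5577 − 0.8300·0.6152)]
  = 17.6 / 0.7431 = 23.686 m

z_c = 23.69 m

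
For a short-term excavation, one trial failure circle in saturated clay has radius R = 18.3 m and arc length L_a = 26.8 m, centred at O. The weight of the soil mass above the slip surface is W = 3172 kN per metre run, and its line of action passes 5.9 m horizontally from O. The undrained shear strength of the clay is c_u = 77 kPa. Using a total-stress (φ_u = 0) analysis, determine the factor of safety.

FS = 2.02

Taking moments about the centre O, the resisting moment is provided by the undrained shear strength acting along the arc:
M_R = c_u·L_a·R = 77·26.80·18.3 = 37763.9 kN·m/m
M_D = W·d = 3172·5.9 = 18714.8 kN·m/m
FS = M_R / M_D = 37763.9 / 18714.8 = 2.018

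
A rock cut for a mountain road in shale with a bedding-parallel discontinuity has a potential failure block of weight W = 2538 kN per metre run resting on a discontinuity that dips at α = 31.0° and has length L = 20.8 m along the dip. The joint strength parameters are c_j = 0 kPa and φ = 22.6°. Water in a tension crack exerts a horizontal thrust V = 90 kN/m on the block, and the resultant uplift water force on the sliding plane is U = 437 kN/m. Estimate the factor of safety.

FS = 0.51

Resolving the block weight along and normal to the plane and applying the Mohr–Coulomb strength on the joint:
N' = W cosα − U − V sinα = 2538·cos31.0° − 437 − 90·sin31.0° = 1692.1 kN/m
Driving force T = W sinα + V cosα = 2538·sin31.0° + 90·cos31.0° = 1384.3 kN/m
Resisting force R = c_j·L + N'·tanφ = 0·20.8 + 1692.1·tan22.6° = 0.0 + 704.4 = 704.4 kN/m
FS = R / T = 704.4 / 1384.3 = 0.509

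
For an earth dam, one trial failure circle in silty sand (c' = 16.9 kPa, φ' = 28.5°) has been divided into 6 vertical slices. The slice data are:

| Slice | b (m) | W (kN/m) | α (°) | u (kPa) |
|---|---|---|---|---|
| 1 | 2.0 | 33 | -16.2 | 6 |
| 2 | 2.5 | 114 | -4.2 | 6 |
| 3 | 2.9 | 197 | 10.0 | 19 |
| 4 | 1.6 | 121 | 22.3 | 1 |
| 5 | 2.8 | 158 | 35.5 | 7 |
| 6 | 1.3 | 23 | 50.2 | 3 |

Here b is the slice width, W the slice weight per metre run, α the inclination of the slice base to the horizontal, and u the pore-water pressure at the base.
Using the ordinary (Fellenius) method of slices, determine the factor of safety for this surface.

FS = 2.96

Ordinary method of slices: FS = Σ[c'·Δl_i + (W_i cosα_i − u_i·Δl_i)·tanφ'] / Σ W_i sinα_i, with Δl_i = b_i / cosα_i.
Slice 1: Δl = 2.0/cos(-16.2°) = 2.083 m; N'_1 = 33·cos(-16.2°) − 6·2.083 = 19.2; c'Δl = 35.20; W sinα = -9.2
Slice 2: Δl = 2.5/cos(-4.2°) = 2.507 m; N'_2 = 114·cos(-4.2°) − 6·2.507 = 98.7; c'Δl = 42.36; W sinα = -8.3
Slice 3: Δl = 2.9/cos10.0° = 2.945 m; N'_3 = 197·cos10.0° − 19·2.945 = 138.1; c'Δl = 49.77; W sinα = 34.2
Slice 4: Δl = 1.6/cos22.3° = 1.729 m; N'_4 = 121·cos22.3° − 1·1.729 = 110.2; c'Δl = 29.23; W sinα = 45.9
Slice 5: Δl = 2.8/cos35.5° = 3.439 m; N'_5 = 158·cos35.5° − 7·3.439 = 104.6; c'Δl = 58.12; W sinα = 91.8
Slice 6: Δl = 1.3/cos50.2° = 2.031 m; N'_6 = 23·cos50.2° − 3·2.031 = 8.6; c'Δl = 34.32; W sinα = 17.7
Σc'Δl = 249.0 kN/m; ΣN' = 479.3 kN/m; ΣW sinα = 172.0 kN/m
Resisting = 249.0 + 479.3·tan28.5° = 249.0 + 260.2 = 509.2 kN/m
FS = 509.2 / 172.0 = 2.961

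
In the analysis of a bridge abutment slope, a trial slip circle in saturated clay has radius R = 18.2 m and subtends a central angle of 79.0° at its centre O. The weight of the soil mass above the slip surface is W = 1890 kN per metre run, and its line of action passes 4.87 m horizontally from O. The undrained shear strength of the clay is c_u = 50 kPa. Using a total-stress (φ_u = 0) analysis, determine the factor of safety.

FS = 2.48

Taking moments about the centre O, the resisting moment is provided by the undrained shear strength acting along the arc:
Arc length L_a = R·θ = 18.2·(79.0°·π/180) = 18.2·1.3788 = 25.09 m
M_R = c_u·L_a·R = 50·25.09·18.2 = 22835.9 kN·m/m
M_D = W·d = 1890·4.87 = 9204.3 kN·m/m
FS = M_R / M_D = 22835.9 / 9204.3 = 2.481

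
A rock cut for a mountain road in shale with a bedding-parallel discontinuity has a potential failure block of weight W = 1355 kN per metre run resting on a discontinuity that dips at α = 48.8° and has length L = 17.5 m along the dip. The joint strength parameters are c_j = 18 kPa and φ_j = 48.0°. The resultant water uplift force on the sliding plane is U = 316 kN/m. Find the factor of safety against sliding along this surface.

FS = 0.94

Resolving the block weight along and normal to the plane and applying the Mohr–Coulomb strength on the joint:
N' = W cosα − U = 1355·cos48.8° − 316 = 576.5 kN/m
Driving force T = W sinα = 1355·sin48.8° = 1019.5 kN/m
Resisting force R = c_j·L + N'·tanφ_j = 18·17.5 + 576.5·tan48.0° = 315.0 + 640.3 = 955.3 kN/m
FS = R / T = 955.3 / 1019.5 = 0.937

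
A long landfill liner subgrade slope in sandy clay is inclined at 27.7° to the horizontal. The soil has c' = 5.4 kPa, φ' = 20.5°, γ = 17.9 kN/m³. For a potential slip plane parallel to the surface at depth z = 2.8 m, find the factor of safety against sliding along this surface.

For an infinite slope with a slip plane parallel to the surface (no pore pressure): FS = [c' + γz cos²β tanφ'] / [γz sinβ cosβ].
γz = 17.9·2.8 = 50.12 kN/m²
Numerator = 5.4 + 50.12·cos²27.7°·tan20.5° = 5.4 + 50.12·0.7839·0.3739 = 20.090 kPa
Denominator = 50.12·sin27.7°·cos27.7° = 50.12·0.4648·0.8854 = 20.628 kPa
FS = 20.090 / 20.628 = 0.974

FS = 0.97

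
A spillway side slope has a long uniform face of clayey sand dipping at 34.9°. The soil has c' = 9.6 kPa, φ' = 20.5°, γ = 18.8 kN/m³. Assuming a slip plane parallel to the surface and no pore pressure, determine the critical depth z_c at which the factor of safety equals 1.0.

z_c = 2.35 m

Setting FS = 1.00 in FS = [c' + γz cos²β tanφ'] / [γz sinβ cosβ] and solving for z:
z = c' / [γ cosβ (FS·sinβ − cosβ·tanφ')]
  = 9.6 / [18.8·cos34.9°·(1.00·sin34.9° − cos34.9°·tan20.5°)]
  = 9.6 / [18.8·0.8202·(1.00·0.5721 − 0.8202·0.3739)]
  = 9.6 / 4.0938 = 2.345 m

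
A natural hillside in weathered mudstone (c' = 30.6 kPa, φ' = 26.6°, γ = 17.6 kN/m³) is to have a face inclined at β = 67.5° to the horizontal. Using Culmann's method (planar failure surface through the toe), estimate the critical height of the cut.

Culmann's analysis gives the critical failure plane at α_cr = (β + φ')/2 = (67.5 + 26.6)/2 = 47.0°, and the critical height
H_c = (4c'/γ) · sinβ cosφ' / [1 − cos(β − φ')]
    = (4·30.6/17.6) · sin67.5°·cos26.6° / [1 − cos(40.9°)]
    = 6.955 · 0.9239·0.8942 / [1 − 0.7559]
    = 6.955 · 0.8261 / 0.2441
    = 23.53 m

H_c = 23.53 m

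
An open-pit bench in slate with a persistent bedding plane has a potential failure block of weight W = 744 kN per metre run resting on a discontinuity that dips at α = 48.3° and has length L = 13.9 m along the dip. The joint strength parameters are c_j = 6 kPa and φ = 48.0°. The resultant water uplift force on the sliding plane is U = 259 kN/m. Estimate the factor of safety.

Resolving the block weight along and normal to the plane and applying the Mohr–Coulomb strength on the joint:
N' = W cosα − U = 744·cos48.3° − 259 = 235.9 kN/m
Driving force T = W sinα = 744·sin48.3° = 555.5 kN/m
Resisting force R = c_j·L + N'·tanφ = 6·13.9 + 235.9·tan48.0° = 83.4 + 262.0 = 345.4 kN/m
FS = R / T = 345.4 / 555.5 = 0.622

FS = 0.62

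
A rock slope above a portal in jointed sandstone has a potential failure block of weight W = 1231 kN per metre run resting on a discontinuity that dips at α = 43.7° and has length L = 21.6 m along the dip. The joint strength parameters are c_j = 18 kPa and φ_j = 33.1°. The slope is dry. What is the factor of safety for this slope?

FS = 1.14

Resolving the block weight along and normal to the plane and applying the Mohr–Coulomb strength on the joint:
N' = W cosα = 1231·cos43.7° = 890.0 kN/m
Driving force T = W sinα = 1231·sin43.7° = 850.5 kN/m
Resisting force R = c_j·L + N'·tanφ_j = 18·21.6 + 890.0·tan33.1° = 388.8 + 580.2 = 969.0 kN/m
FS = R / T = 969.0 / 850.5 = 1.139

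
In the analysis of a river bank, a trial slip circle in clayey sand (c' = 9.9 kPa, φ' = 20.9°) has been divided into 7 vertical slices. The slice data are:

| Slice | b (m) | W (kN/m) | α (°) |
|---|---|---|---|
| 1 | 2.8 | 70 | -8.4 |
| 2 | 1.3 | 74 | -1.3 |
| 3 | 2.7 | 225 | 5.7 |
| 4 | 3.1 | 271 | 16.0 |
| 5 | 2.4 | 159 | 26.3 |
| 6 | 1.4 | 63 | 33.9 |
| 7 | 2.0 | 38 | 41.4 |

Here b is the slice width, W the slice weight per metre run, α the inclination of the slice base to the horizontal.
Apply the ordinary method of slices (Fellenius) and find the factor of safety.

FS = 2.29

Ordinary method of slices: FS = Σ[c'·Δl_i + (W_i cosα_i)·tanφ'] / Σ W_i sinα_i, with Δl_i = b_i / cosα_i.
Slice 1: Δl = 2.8/cos(-8.4°) = 2.830 m; N'_1 = 70·cos(-8.4°) = 69.2; c'Δl = 28.02; W sinα = -10.2
Slice 2: Δl = 1.3/cos(-1.3°) = 1.300 m; N'_2 = 74·cos(-1.3°) = 74.0; c'Δl = 12.87; W sinα = -1.7
Slice 3: Δl = 2.7/cos5.7° = 2.713 m; N'_3 = 225·cos5.7° = 223.9; c'Δl = 26.86; W sinα = 22.3
Slice 4: Δl = 3.1/cos16.0° = 3.225 m; N'_4 = 271·cos16.0° = 260.5; c'Δl = 31.93; W sinα = 74.7
Slice 5: Δl = 2.4/cos26.3° = 2.677 m; N'_5 = 159·cos26.3° = 142.5; c'Δl = 26.50; W sinα = 70.4
Slice 6: Δl = 1.4/cos33.9° = 1.687 m; N'_6 = 63·cos33.9° = 52.3; c'Δl = 16.70; W sinα = 35.1
Slice 7: Δl = 2.0/cos41.4° = 2.666 m; N'_7 = 38·cos41.4° = 28.5; c'Δl = 26.40; W sinα = 25.1
Σc'Δl = 169.3 kN/m; ΣN' = 851.0 kN/m; ΣW sinα = 215.9 kN/m
Resisting = 169.3 + 851.0·tan20.9° = 169.3 + 324.9 = 494.2 kN/m
FS = 494.2 / 215.9 = 2.290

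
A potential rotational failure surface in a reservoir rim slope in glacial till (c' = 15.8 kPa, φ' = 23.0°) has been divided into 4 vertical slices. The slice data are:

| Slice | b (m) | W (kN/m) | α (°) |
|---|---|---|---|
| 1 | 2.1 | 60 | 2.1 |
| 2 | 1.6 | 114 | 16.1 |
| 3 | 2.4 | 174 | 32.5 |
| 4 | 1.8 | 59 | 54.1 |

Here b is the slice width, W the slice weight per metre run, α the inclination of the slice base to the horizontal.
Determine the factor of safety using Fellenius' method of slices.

FS = 1.72

Ordinary method of slices: FS = Σ[c'·Δl_i + (W_i cosα_i)·tanφ'] / Σ W_i sinα_i, with Δl_i = b_i / cosα_i.
Slice 1: Δl = 2.1/cos2.1° = 2.101 m; N'_1 = 60·cos2.1° = 60.0; c'Δl = 33.20; W sinα = 2.2
Slice 2: Δl = 1.6/cos16.1° = 1.665 m; N'_2 = 114·cos16.1° = 109.5; c'Δl = 26.31; W sinα = 31.6
Slice 3: Δl = 2.4/cos32.5° = 2.846 m; N'_3 = 174·cos32.5° = 146.8; c'Δl = 44.96; W sinα = 93.5
Slice 4: Δl = 1.8/cos54.1° = 3.070 m; N'_4 = 59·cos54.1° = 34.6; c'Δl = 48.50; W sinα = 47.8
Σc'Δl = 153.0 kN/m; ΣN' = 350.8 kN/m; ΣW sinα = 175.1 kN/m
Resisting = 153.0 + 350.8·tan23.0° = 153.0 + 148.9 = 301.9 kN/m
FS = 301.9 / 175.1 = 1.724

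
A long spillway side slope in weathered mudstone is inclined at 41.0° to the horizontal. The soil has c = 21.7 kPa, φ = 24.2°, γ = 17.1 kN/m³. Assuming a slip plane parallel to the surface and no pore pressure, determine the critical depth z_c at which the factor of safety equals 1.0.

z_c = 5.31 m

Setting FS = 1.00 in FS = [c + γz cos²β tanφ] / [γz sinβ cosβ] and solving for z:
z = c / [γ cosβ (FS·sinβ − cosβ·tanφ)]
  = 21.7 / [17.1·cos41.0°·(1.00·sin41.0° − cos41.0°·tan24.2°)]
  = 21.7 / [17.1·0.7547·(1.00·0.6561 − 0.7547·0.4494)]
  = 21.7 / 4.0895 = 5.306 m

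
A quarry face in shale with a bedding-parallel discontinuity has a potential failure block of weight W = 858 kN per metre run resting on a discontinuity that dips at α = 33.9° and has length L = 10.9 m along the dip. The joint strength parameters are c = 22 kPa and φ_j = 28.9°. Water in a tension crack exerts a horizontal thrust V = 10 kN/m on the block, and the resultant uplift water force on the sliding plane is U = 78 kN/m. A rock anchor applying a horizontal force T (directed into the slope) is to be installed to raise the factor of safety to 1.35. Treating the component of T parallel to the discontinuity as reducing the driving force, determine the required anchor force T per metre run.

Resolving forces along and normal to the sliding plane, with the horizontal anchor force T adding T·sinα to the effective normal force and T·cosα acting up the plane against the driving force:
FS = [cL + (W cosα − U − V sinα + T sinα) tanφ_j] / [W sinα + V cosα − T cosα]
Without the anchor: N' = 628.6 kN/m, driving T_d = 486.8 kN/m, resisting R = 22·10.9 + 628.6·tan28.9° = 586.8 kN/m, FS = 1.21.
Setting FS = 1.35 and solving for T:
1.35·(486.8 − T cos33.9°) = 586.8 + T sin33.9°·tan28.9°
T·(sin33.9°·tan28.9° + 1.35·cos33.9°) = 1.35·486.8 − 586.8
T·(0.5577·0.5520 + 1.35·0.8300) = 657.2 − 586.8 = 70.5
T·1.4284 = 70.5
T = 49.3 kN/m

T = 49 kN/m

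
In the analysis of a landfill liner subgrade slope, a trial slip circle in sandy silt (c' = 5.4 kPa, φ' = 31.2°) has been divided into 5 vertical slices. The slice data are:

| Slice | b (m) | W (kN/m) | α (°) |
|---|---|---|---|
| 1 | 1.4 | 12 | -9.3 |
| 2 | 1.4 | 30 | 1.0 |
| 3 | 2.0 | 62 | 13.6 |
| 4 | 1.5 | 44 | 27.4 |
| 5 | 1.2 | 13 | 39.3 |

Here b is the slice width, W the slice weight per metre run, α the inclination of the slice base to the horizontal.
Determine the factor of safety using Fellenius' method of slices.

Ordinary method of slices: FS = Σ[c'·Δl_i + (W_i cosα_i)·tanφ'] / Σ W_i sinα_i, with Δl_i = b_i / cosα_i.
Slice 1: Δl = 1.4/cos(-9.3°) = 1.419 m; N'_1 = 12·cos(-9.3°) = 11.8; c'Δl = 7.66; W sinα = -1.9
Slice 2: Δl = 1.4/cos1.0° = 1.400 m; N'_2 = 30·cos1.0° = 30.0; c'Δl = 7.56; W sinα = 0.5
Slice 3: Δl = 2.0/cos13.6° = 2.058 m; N'_3 = 62·cos13.6° = 60.3; c'Δl = 11.11; W sinα = 14.6
Slice 4: Δl = 1.5/cos27.4° = 1.690 m; N'_4 = 44·cos27.4° = 39.1; c'Δl = 9.12; W sinα = 20.2
Slice 5: Δl = 1.2/cos39.3° = 1.551 m; N'_5 = 13·cos39.3° = 10.1; c'Δl = 8.37; W sinα = 8.2
Σc'Δl = 43.8 kN/m; ΣN' = 151.2 kN/m; ΣW sinα = 41.6 kN/m
Resisting = 43.8 + 151.2·tan31.2° = 43.8 + 91.6 = 135.4 kN/m
FS = 135.4 / 41.6 = 3.252

FS = 3.25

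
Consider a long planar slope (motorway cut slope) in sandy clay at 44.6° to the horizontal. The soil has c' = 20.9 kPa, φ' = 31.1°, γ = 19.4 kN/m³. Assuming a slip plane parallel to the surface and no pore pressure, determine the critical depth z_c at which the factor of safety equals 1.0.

Setting FS = 1.00 in FS = [c' + γz cos²β tanφ'] / [γz sinβ cosβ] and solving for z:
z = c' / [γ cosβ (FS·sinβ − cosβ·tanφ')]
  = 20.9 / [19.4·cos44.6°·(1.00·sin44.6° − cos44.6°·tan31.1°)]
  = 20.9 / [19.4·0.7120·(1.00·0.7022 − 0.7120·0.6032)]
  = 20.9 / 3.7659 = 5.550 m

z_c = 5.55 m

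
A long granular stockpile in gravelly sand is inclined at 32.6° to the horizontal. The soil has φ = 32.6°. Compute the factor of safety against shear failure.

FS = 1.00

For a dry cohesionless infinite slope the factor of safety is FS = tanφ / tanβ.
FS = tan32.6° / tan32.6° = 0.6395 / 0.6395 = 1.000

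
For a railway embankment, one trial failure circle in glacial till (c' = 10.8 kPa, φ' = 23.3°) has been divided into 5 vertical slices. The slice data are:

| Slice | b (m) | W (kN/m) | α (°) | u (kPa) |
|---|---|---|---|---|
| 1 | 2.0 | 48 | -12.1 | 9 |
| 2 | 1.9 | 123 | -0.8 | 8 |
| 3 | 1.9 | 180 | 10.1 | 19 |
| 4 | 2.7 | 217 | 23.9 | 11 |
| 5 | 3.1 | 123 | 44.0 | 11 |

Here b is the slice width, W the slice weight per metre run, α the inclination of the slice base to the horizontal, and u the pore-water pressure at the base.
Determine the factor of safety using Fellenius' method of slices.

FS = 1.81

Ordinary method of slices: FS = Σ[c'·Δl_i + (W_i cosα_i − u_i·Δl_i)·tanφ'] / Σ W_i sinα_i, with Δl_i = b_i / cosα_i.
Slice 1: Δl = 2.0/cos(-12.1°) = 2.045 m; N'_1 = 48·cos(-12.1°) − 9·2.045 = 28.5; c'Δl = 22.09; W sinα = -10.1
Slice 2: Δl = 1.9/cos(-0.8°) = 1.900 m; N'_2 = 123·cos(-0.8°) − 8·1.900 = 107.8; c'Δl = 20.52; W sinα = -1.7
Slice 3: Δl = 1.9/cos10.1° = 1.930 m; N'_3 = 180·cos10.1° − 19·1.930 = 140.5; c'Δl = 20.84; W sinα = 31.6
Slice 4: Δl = 2.7/cos23.9° = 2.953 m; N'_4 = 217·cos23.9° − 11·2.953 = 165.9; c'Δl = 31.89; W sinα = 87.9
Slice 5: Δl = 3.1/cos44.0° = 4.310 m; N'_5 = 123·cos44.0° − 11·4.310 = 41.1; c'Δl = 46.54; W sinα = 85.4
Σc'Δl = 141.9 kN/m; ΣN' = 483.8 kN/m; ΣW sinα = 193.1 kN/m
Resisting = 141.9 + 483.8·tan23.3° = 141.9 + 208.4 = 350.3 kN/m
FS = 350.3 / 193.1 = 1.813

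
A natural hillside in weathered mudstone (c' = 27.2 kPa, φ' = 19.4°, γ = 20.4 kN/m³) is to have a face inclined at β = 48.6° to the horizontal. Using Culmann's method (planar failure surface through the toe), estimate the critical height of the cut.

Culmann's analysis gives the critical failure plane at α_cr = (β + φ')/2 = (48.6 + 19.4)/2 = 34.0°, and the critical height
H_c = (4c'/γ) · sinβ cosφ' / [1 − cos(β − φ')]
    = (4·27.2/20.4) · sin48.6°·cos19.4° / [1 − cos(29.2°)]
    = 5.333 · 0.7501·0.9432 / [1 − 0.8729]
    = 5.333 · 0.7075 / 0.1271
    = 29.69 m

H_c = 29.69 m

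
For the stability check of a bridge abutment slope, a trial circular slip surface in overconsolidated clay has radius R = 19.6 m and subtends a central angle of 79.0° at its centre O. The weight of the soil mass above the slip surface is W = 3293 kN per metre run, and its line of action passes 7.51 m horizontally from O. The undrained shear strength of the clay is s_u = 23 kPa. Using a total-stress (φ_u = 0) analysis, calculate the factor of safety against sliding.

FS = 0.49

Taking moments about the centre O, the resisting moment is provided by the undrained shear strength acting along the arc:
Arc length L_a = R·θ = 19.6·(79.0°·π/180) = 19.6·1.3788 = 27.02 m
M_R = s_u·L_a·R = 23·27.02·19.6 = 12182.7 kN·m/m
M_D = W·d = 3293·7.51 = 24730.4 kN·m/m
FS = M_R / M_D = 12182.7 / 24730.4 = 0.493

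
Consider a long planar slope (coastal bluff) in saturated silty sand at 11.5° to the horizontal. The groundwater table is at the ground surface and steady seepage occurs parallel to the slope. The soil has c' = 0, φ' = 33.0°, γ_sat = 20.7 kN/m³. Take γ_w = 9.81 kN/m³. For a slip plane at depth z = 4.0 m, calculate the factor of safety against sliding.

With seepage parallel to the slope and the water table at the surface, the effective normal stress on the slip plane uses the buoyant unit weight γ' = γ_sat − γ_w while the driving shear stress uses γ_sat:
FS = [c' + γ' z cos²β tanφ'] / [γ_sat z sinβ cosβ]
(For c' = 0 this reduces to FS = (γ'/γ_sat)·tanφ'/tanβ.)
γ' = 20.7 − 9.81 = 10.89 kN/m³
Numerator = 0.0 + 10.89·4.0·cos²11.5°·tan33.0° = 0.0 + 10.89·4.0·0.9603·0.6494 = 27.164 kPa
Denominator = 20.7·4.0·sin11.5°·cos11.5° = 20.7·4.0·0.1994·0.9799 = 16.176 kPa
FS = 27.164 / 16.176 = 1.679

FS = 1.68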